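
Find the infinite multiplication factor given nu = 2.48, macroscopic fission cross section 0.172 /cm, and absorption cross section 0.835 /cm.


k_inf = nu * Sigma_f / Sigma_a
k_inf = 2.48 * 0.172 / 0.835
k_inf = 0.51085

0.51085


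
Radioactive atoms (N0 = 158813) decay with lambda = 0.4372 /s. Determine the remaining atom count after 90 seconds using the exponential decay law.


N = N0 * exp(-lambda * t)
N = 158813 * exp(-0.4372 * 90)
N = 1.2950e-12

1.2950e-12


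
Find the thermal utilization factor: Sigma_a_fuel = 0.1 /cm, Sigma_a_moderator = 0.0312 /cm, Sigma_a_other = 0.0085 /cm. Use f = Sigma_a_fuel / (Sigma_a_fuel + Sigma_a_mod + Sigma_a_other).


f = Sigma_a_fuel / (Sigma_a_fuel + Sigma_a_mod + Sigma_a_other)
f = 0.1 / (0.1 + 0.0312 + 0.0085)
f = 0.71582

0.71582


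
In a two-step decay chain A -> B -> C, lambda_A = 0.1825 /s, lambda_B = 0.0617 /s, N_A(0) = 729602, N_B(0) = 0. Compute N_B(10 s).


N_B(t) = lambda_A * N_A0 / (lambda_B - lambda_A) * [exp(-lambda_A*t) - exp(-lambda_B*t)]
exp(-0.1825*10) = 0.1612176; exp(-0.0617*10) = 0.5395607
N_B = 0.1825 * 729602 / (0.0617 - 0.1825) * (0.1612176 - 0.5395607)
N_B = 417030

417030


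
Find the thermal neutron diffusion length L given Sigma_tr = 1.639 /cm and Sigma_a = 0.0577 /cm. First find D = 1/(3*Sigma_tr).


D = 1 / (3 * Sigma_tr) = 1 / (3 * 1.639) = 0.2033760 cm
L = sqrt(D / Sigma_a)
L = sqrt(0.2033760 / 0.0577)
L = 1.8774 cm

1.8774


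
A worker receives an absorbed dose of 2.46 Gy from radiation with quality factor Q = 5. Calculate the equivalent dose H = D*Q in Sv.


H = D * Q
H = 2.46 * 5
H = 12.300 Sv

12.300


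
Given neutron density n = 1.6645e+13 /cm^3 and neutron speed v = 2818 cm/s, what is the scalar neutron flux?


phi = n * v
phi = 1.6645e+13 * 2818
phi = 4.6906e+16 /cm^2/s

4.6906e+16


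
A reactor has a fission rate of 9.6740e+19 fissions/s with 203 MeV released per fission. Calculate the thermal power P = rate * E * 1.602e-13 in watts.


P = fission_rate * E_MeV * 1.602e-13
P = 9.6740e+19 * 203 * 1.602e-13
P = 3.1460e+09 W

3.1460e+09


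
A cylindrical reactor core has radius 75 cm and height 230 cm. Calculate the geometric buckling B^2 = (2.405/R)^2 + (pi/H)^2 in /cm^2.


B^2 = (2.405/R)^2 + (pi/H)^2
B^2 = (2.405/75)^2 + (pi/230)^2
B^2 = 0.0012148 /cm^2

0.0012148


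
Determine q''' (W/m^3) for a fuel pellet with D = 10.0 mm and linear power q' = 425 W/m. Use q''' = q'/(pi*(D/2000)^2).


r = D / 2 / 1000 = 10.0 / 2 / 1000 = 0.005 m
q''' = q' / (pi * r^2)
q''' = 425 / (pi * 0.005^2)
q''' = 5.4113e+06 W/m^3

5.4113e+06


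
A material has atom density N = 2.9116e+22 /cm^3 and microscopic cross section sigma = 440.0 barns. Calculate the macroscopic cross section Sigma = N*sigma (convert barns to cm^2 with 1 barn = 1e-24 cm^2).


Sigma = N * sigma_barns * 1e-24
Sigma = 2.9116e+22 * 440.0 * 1e-24
Sigma = 12.811 /cm

12.811


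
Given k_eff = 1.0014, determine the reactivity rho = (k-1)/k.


rho = (k_eff - 1) / k_eff
rho = (1.0014 - 1) / 1.0014
rho = 0.0013980

0.0013980


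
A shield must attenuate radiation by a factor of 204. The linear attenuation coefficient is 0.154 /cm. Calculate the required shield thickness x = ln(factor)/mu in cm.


x = ln(factor) / mu
x = ln(204) / 0.154
x = 34.533 cm

34.533


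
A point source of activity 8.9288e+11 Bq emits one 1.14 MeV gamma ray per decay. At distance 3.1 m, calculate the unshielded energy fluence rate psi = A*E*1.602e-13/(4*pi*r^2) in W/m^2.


psi = A * E * 1.602e-13 / (4*pi*r^2)
psi = 8.9288e+11 * 1.14 * 1.602e-13 / (4*pi*3.1^2)
psi = 0.0013503 W/m^2

0.0013503


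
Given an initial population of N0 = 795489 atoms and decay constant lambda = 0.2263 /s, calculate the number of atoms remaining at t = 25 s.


N = N0 * exp(-lambda * t)
N = 795489 * exp(-0.2263 * 25)
N = 2777.2

2777.2


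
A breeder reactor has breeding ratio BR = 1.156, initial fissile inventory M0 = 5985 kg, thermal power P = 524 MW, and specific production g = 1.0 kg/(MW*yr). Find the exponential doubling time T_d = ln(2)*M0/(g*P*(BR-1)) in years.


Breeding gain G = BR - 1 = 1.156 - 1 = 0.156
Fissile production rate = g * P * G = 1.0 * 524 * 0.156 = 81.744 kg/yr
T_d = ln(2) * M0 / (g * P * G)
T_d = ln(2) * 5985 / 81.744 = 50.750 yr

50.750


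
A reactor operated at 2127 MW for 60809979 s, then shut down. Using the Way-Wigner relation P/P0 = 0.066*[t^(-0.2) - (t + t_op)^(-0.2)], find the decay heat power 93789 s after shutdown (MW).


P/P0 = 0.066 * [t^(-0.2) - (t + t_op)^(-0.2)]
P/P0 = 0.066 * [93789^(-0.2) - (93789 + 60809979)^(-0.2)]
P/P0 = 0.066 * [0.1012907 - 0.02773775] = 0.004854495
P = 2127 * 0.004854495 = 10.326 MW

10.326


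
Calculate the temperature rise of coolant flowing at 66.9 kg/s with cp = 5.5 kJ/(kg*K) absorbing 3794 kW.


dT = Q / (m_dot * cp)
dT = 3794 / (66.9 * 5.5)
dT = 10.311 C

10.311


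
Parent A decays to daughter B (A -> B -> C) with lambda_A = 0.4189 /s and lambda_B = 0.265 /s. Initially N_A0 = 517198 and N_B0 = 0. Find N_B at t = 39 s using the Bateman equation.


N_B(t) = lambda_A * N_A0 / (lambda_B - lambda_A) * [exp(-lambda_A*t) - exp(-lambda_B*t)]
exp(-0.4189*39) = 8.033182e-08; exp(-0.265*39) = 3.247630e-05
N_B = 0.4189 * 517198 / (0.265 - 0.4189) * (8.033182e-08 - 3.247630e-05)
N_B = 45.606

45.606


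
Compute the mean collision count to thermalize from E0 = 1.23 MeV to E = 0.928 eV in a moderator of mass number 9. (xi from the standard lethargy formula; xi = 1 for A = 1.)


xi = 1 + (A-1)^2/(2A)*ln((A-1)/(A+1)) = 0.2066007 (for A = 9)
n = ln(E0/E) / xi
n = ln(1.23e6 / 0.928) / 0.2066007
n = ln(1.325431e+06) / 0.2066007 = 68.234

68.234


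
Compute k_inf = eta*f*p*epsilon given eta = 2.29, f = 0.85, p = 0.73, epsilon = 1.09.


k_inf = eta * f * p * epsilon
k_inf = 2.29 * 0.85 * 0.73 * 1.09
k_inf = 1.5488

1.5488


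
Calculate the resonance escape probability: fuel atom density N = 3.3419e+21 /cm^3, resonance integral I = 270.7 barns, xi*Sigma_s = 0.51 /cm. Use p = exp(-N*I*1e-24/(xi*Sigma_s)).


p = exp(-N * I * 1e-24 / (xi*Sigma_s))
p = exp(-3.3419e+21 * 270.7 * 1e-24 / 0.51)
p = 0.16968

0.16968


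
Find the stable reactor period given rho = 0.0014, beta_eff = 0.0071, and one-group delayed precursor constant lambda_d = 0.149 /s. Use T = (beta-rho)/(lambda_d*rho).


T = (beta - rho) / (lambda_d * rho)
T = (0.0071 - 0.0014) / (0.149 * 0.0014)
T = 27.325 s

27.325


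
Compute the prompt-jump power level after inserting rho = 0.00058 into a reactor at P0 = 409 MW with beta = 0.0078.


P1/P0 = beta / (beta - rho)
P1/P0 = 0.0078 / (0.0078 - 0.00058) = 1.080332
P1 = 409 * 1.080332 = 441.86 MW

441.86


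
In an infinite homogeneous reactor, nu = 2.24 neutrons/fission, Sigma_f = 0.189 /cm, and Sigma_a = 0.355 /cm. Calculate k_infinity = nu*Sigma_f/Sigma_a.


k_inf = nu * Sigma_f / Sigma_a
k_inf = 2.24 * 0.189 / 0.355
k_inf = 1.1926

1.1926


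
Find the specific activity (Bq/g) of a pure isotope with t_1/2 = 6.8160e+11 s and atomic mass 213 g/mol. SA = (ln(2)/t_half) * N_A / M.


lambda = ln(2) / t_half = ln(2) / 6.8160e+11 = 1.016941e-12 /s
SA = lambda * N_A / M
SA = 1.016941e-12 * 6.022e23 / 213
SA = 2.8751e+09 Bq/g

2.8751e+09


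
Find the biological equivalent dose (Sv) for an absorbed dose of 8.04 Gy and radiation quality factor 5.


H = D * Q
H = 8.04 * 5
H = 40.200 Sv

40.200


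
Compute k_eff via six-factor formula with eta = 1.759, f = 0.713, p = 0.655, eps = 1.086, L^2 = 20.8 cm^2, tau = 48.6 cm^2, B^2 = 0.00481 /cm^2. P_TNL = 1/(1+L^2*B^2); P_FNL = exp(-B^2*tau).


k_inf = eta*f*p*eps = 1.759*0.713*0.655*1.086 = 0.8921266
P_TNL = 1/(1 + L^2*B^2) = 1/(1 + 20.8*0.00481) = 0.9090512
P_FNL = exp(-B^2*tau) = exp(-0.00481*48.6) = 0.7915470
k_eff = k_inf * P_TNL * P_FNL = 0.8921266 * 0.9090512 * 0.7915470
k_eff = 0.64194

0.64194


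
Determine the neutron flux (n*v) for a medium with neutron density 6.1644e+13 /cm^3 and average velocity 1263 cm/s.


phi = n * v
phi = 6.1644e+13 * 1263
phi = 7.7856e+16 /cm^2/s

7.7856e+16


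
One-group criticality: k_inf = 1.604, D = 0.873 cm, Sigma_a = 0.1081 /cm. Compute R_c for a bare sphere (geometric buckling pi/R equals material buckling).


L^2 = D / Sigma_a = 0.873 / 0.1081 = 8.075856 cm^2
B_m^2 = (k_inf - 1) / L^2 = (1.604 - 1) / 8.075856 = 0.07479083 /cm^2
For a bare sphere: B_g = pi/R, so R_c = pi / sqrt(B_m^2)
R_c = pi / sqrt(0.07479083) = 11.488 cm

11.488


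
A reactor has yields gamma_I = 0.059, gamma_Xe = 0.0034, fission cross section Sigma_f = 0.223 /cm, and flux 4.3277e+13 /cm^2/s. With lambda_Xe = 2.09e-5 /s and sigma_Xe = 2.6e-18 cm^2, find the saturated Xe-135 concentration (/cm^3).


Xe_eq = (gamma_I + gamma_Xe) * Sigma_f * phi / (lambda_Xe + sigma_Xe * phi)
Numerator = (0.059 + 0.0034) * 0.223 * 4.3277e+13 = 6.022081e+11
Denominator = 2.09e-5 + 2.6e-18 * 4.3277e+13 = 1.334202e-04
Xe_eq = 6.022081e+11 / 1.334202e-04 = 4.5136e+15 /cm^3

4.5136e+15


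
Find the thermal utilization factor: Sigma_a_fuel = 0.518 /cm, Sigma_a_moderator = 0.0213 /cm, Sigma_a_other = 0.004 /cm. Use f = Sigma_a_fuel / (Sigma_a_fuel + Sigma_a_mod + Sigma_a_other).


f = Sigma_a_fuel / (Sigma_a_fuel + Sigma_a_mod + Sigma_a_other)
f = 0.518 / (0.518 + 0.0213 + 0.004)
f = 0.95343

0.95343


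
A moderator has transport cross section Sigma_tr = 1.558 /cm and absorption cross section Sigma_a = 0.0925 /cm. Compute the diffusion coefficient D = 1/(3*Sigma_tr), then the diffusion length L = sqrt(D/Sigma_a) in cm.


D = 1 / (3 * Sigma_tr) = 1 / (3 * 1.558) = 0.2139495 cm
L = sqrt(D / Sigma_a)
L = sqrt(0.2139495 / 0.0925)
L = 1.5208 cm

1.5208


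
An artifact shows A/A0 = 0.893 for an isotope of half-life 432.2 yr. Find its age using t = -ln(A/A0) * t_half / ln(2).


lambda = ln(2) / t_half = ln(2) / 432.2 = 0.001603765 /yr
t = -ln(A/A0) / lambda
t = -ln(0.893) / 0.001603765
t = 70.564 yr

70.564


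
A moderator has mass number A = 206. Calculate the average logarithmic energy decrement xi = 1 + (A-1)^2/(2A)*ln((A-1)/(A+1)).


xi = 1 + (A-1)^2/(2A) * ln((A-1)/(A+1))
xi = 1 + (206-1)^2/(2*206) * ln((206-1)/(206 +1))
xi = 0.0096774

0.0096774


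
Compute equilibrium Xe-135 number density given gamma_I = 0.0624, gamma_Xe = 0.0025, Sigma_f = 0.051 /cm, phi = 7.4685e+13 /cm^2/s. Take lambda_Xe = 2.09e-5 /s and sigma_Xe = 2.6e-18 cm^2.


Xe_eq = (gamma_I + gamma_Xe) * Sigma_f * phi / (lambda_Xe + sigma_Xe * phi)
Numerator = (0.0624 + 0.0025) * 0.051 * 7.4685e+13 = 2.471999e+11
Denominator = 2.09e-5 + 2.6e-18 * 7.4685e+13 = 2.150810e-04
Xe_eq = 2.471999e+11 / 2.150810e-04 = 1.1493e+15 /cm^3

1.1493e+15


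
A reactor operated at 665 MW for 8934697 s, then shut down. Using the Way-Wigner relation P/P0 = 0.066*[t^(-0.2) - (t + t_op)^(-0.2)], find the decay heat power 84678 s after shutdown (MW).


P/P0 = 0.066 * [t^(-0.2) - (t + t_op)^(-0.2)]
P/P0 = 0.066 * [84678^(-0.2) - (84678 + 8934697)^(-0.2)]
P/P0 = 0.066 * [0.1033822 - 0.04064103] = 0.004140917
P = 665 * 0.004140917 = 2.7537 MW

2.7537


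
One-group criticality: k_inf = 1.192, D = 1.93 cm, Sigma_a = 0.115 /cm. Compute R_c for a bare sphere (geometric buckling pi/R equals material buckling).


L^2 = D / Sigma_a = 1.93 / 0.115 = 16.78261 cm^2
B_m^2 = (k_inf - 1) / L^2 = (1.192 - 1) / 16.78261 = 0.01144041 /cm^2
For a bare sphere: B_g = pi/R, so R_c = pi / sqrt(B_m^2)
R_c = pi / sqrt(0.01144041) = 29.372 cm

29.372


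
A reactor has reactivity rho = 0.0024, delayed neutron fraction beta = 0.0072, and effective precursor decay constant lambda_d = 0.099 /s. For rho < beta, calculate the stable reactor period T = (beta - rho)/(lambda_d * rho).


T = (beta - rho) / (lambda_d * rho)
T = (0.0072 - 0.0024) / (0.099 * 0.0024)
T = 20.202 s

20.202


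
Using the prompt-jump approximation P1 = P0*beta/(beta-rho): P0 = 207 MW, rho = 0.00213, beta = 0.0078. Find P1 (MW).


P1/P0 = beta / (beta - rho)
P1/P0 = 0.0078 / (0.0078 - 0.00213) = 1.375661
P1 = 207 * 1.375661 = 284.76 MW

284.76


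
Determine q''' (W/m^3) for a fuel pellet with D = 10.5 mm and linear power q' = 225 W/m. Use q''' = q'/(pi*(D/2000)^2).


r = D / 2 / 1000 = 10.5 / 2 / 1000 = 0.00525 m
q''' = q' / (pi * r^2)
q''' = 225 / (pi * 0.00525^2)
q''' = 2.5984e+06 W/m^3

2.5984e+06


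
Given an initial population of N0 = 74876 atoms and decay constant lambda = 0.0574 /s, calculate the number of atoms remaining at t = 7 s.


N = N0 * exp(-lambda * t)
N = 74876 * exp(-0.0574 * 7)
N = 50101

50101


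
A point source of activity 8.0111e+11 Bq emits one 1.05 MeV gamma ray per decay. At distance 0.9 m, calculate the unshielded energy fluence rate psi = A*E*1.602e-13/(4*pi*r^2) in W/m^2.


psi = A * E * 1.602e-13 / (4*pi*r^2)
psi = 8.0111e+11 * 1.05 * 1.602e-13 / (4*pi*0.9^2)
psi = 0.013239 W/m^2

0.013239


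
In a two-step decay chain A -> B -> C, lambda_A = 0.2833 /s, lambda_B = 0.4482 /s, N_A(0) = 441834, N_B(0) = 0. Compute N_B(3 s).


N_B(t) = lambda_A * N_A0 / (lambda_B - lambda_A) * [exp(-lambda_A*t) - exp(-lambda_B*t)]
exp(-0.2833*3) = 0.4274577; exp(-0.4482*3) = 0.2606439
N_B = 0.2833 * 441834 / (0.4482 - 0.2833) * (0.4274577 - 0.2606439)
N_B = 126624

126624


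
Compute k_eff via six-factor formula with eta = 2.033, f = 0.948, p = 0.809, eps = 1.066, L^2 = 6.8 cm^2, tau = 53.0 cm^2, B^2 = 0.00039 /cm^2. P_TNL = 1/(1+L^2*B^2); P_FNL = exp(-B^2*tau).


k_inf = eta*f*p*eps = 2.033*0.948*0.809*1.066 = 1.662078
P_TNL = 1/(1 + L^2*B^2) = 1/(1 + 6.8*0.00039) = 0.9973550
P_FNL = exp(-B^2*tau) = exp(-0.00039*53.0) = 0.9795422
k_eff = k_inf * P_TNL * P_FNL = 1.662078 * 0.9973550 * 0.9795422
k_eff = 1.6238

1.6238


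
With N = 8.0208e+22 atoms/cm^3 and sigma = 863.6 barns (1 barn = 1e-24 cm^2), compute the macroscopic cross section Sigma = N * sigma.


Sigma = N * sigma_barns * 1e-24
Sigma = 8.0208e+22 * 863.6 * 1e-24
Sigma = 69.268 /cm

69.268


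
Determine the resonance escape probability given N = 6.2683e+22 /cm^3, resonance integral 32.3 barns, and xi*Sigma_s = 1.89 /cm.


p = exp(-N * I * 1e-24 / (xi*Sigma_s))
p = exp(-6.2683e+22 * 32.3 * 1e-24 / 1.89)
p = 0.34258

0.34258


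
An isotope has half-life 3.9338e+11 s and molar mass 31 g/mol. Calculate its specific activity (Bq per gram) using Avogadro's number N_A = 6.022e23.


lambda = ln(2) / t_half = ln(2) / 3.9338e+11 = 1.762030e-12 /s
SA = lambda * N_A / M
SA = 1.762030e-12 * 6.022e23 / 31
SA = 3.4229e+10 Bq/g

3.4229e+10


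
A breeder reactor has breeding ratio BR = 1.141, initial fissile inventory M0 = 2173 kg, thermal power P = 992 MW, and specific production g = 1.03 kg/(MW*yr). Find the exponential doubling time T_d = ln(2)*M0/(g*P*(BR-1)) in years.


Breeding gain G = BR - 1 = 1.141 - 1 = 0.141
Fissile production rate = g * P * G = 1.03 * 992 * 0.141 = 144.06816 kg/yr
T_d = ln(2) * M0 / (g * P * G)
T_d = ln(2) * 2173 / 144.06816 = 10.455 yr

10.455


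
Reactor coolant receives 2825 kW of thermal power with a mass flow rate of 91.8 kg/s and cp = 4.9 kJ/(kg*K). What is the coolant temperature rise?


dT = Q / (m_dot * cp)
dT = 2825 / (91.8 * 4.9)
dT = 6.2803 C

6.2803


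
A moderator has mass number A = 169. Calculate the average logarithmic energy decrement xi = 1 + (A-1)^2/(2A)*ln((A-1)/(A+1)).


xi = 1 + (A-1)^2/(2A) * ln((A-1)/(A+1))
xi = 1 + (169-1)^2/(2*169) * ln((169-1)/(169 +1))
xi = 0.011788

0.011788


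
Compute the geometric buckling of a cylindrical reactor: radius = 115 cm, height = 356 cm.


B^2 = (2.405/R)^2 + (pi/H)^2
B^2 = (2.405/115)^2 + (pi/356)^2
B^2 = 5.1523e-04 /cm^2

5.1523e-04


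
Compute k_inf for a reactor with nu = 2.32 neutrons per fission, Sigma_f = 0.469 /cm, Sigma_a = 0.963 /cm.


k_inf = nu * Sigma_f / Sigma_a
k_inf = 2.32 * 0.469 / 0.963
k_inf = 1.1299

1.1299


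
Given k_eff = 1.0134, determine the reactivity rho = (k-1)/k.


rho = (k_eff - 1) / k_eff
rho = (1.0134 - 1) / 1.0134
rho = 0.013223

0.013223


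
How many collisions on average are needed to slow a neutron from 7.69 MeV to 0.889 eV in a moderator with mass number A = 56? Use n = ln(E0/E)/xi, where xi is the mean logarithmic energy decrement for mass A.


xi = 1 + (A-1)^2/(2A)*ln((A-1)/(A+1)) = 0.03529286 (for A = 56)
n = ln(E0/E) / xi
n = ln(7.69e6 / 0.889) / 0.03529286
n = ln(8.650169e+06) / 0.03529286 = 452.59

452.59


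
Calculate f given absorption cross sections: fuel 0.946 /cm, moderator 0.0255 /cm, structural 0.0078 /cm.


f = Sigma_a_fuel / (Sigma_a_fuel + Sigma_a_mod + Sigma_a_other)
f = 0.946 / (0.946 + 0.0255 + 0.0078)
f = 0.96600

0.96600


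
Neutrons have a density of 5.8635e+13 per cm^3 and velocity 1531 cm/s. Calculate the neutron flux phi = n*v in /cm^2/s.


phi = n * v
phi = 5.8635e+13 * 1531
phi = 8.9770e+16 /cm^2/s

8.9770e+16


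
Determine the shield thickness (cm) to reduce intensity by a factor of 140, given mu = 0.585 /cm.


x = ln(factor) / mu
x = ln(140) / 0.585
x = 8.4473 cm

8.4473


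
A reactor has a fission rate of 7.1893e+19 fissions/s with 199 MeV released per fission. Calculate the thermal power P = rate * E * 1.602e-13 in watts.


P = fission_rate * E_MeV * 1.602e-13
P = 7.1893e+19 * 199 * 1.602e-13
P = 2.2919e+09 W

2.2919e+09


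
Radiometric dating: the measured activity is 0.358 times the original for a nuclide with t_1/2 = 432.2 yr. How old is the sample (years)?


lambda = ln(2) / t_half = ln(2) / 432.2 = 0.001603765 /yr
t = -ln(A/A0) / lambda
t = -ln(0.358) / 0.001603765
t = 640.51 yr

640.51


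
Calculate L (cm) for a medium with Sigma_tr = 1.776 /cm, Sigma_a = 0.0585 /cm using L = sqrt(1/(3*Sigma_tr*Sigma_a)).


D = 1 / (3 * Sigma_tr) = 1 / (3 * 1.776) = 0.1876877 cm
L = sqrt(D / Sigma_a)
L = sqrt(0.1876877 / 0.0585)
L = 1.7912 cm

1.7912


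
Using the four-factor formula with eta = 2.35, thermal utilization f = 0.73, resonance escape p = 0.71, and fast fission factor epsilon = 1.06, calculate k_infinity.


k_inf = eta * f * p * epsilon
k_inf = 2.35 * 0.73 * 0.71 * 1.06
k_inf = 1.2911

1.2911


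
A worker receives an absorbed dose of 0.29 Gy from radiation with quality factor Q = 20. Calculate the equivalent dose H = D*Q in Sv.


H = D * Q
H = 0.29 * 20
H = 5.8000 Sv

5.8000


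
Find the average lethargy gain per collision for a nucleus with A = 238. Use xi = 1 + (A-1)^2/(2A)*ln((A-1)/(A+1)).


xi = 1 + (A-1)^2/(2A) * ln((A-1)/(A+1))
xi = 1 + (238-1)^2/(2*238) * ln((238-1)/(238 +1))
xi = 0.0083799

0.0083799


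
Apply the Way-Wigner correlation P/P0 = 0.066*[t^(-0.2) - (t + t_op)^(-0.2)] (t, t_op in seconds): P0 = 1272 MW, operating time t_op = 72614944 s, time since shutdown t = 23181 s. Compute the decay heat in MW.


P/P0 = 0.066 * [t^(-0.2) - (t + t_op)^(-0.2)]
P/P0 = 0.066 * [23181^(-0.2) - (23181 + 72614944)^(-0.2)]
P/P0 = 0.066 * [0.1339595 - 0.02677732] = 0.007074024
P = 1272 * 0.007074024 = 8.9982 MW

8.9982


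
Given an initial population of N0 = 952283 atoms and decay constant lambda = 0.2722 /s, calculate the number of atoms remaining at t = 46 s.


N = N0 * exp(-lambda * t)
N = 952283 * exp(-0.2722 * 46)
N = 3.4744

3.4744


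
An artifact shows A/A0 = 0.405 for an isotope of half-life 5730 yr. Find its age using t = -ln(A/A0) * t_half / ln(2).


lambda = ln(2) / t_half = ln(2) / 5730 = 1.209681e-04 /yr
t = -ln(A/A0) / lambda
t = -ln(0.405) / 1.209681e-04
t = 7472.0 yr

7472.0


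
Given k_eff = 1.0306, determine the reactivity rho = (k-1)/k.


rho = (k_eff - 1) / k_eff
rho = (1.0306 - 1) / 1.0306
rho = 0.029691

0.029691


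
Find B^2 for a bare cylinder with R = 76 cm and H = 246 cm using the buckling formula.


B^2 = (2.405/R)^2 + (pi/H)^2
B^2 = (2.405/76)^2 + (pi/246)^2
B^2 = 0.0011645 /cm^2

0.0011645


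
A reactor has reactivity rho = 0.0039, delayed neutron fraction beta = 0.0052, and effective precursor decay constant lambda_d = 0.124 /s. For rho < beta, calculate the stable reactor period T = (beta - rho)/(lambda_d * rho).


T = (beta - rho) / (lambda_d * rho)
T = (0.0052 - 0.0039) / (0.124 * 0.0039)
T = 2.6882 s

2.6882


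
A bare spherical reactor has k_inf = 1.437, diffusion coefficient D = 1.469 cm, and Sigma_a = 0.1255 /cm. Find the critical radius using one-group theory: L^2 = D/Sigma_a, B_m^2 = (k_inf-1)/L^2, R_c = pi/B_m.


L^2 = D / Sigma_a = 1.469 / 0.1255 = 11.70518 cm^2
B_m^2 = (k_inf - 1) / L^2 = (1.437 - 1) / 11.70518 = 0.03733390 /cm^2
For a bare sphere: B_g = pi/R, so R_c = pi / sqrt(B_m^2)
R_c = pi / sqrt(0.03733390) = 16.259 cm

16.259


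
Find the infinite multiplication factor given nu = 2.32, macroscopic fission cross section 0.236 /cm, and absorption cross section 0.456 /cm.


k_inf = nu * Sigma_f / Sigma_a
k_inf = 2.32 * 0.236 / 0.456
k_inf = 1.2007

1.2007


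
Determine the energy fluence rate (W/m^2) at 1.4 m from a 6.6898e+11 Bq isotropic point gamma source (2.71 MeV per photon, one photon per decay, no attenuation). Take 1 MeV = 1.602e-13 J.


psi = A * E * 1.602e-13 / (4*pi*r^2)
psi = 6.6898e+11 * 2.71 * 1.602e-13 / (4*pi*1.4^2)
psi = 0.011792 W/m^2

0.011792


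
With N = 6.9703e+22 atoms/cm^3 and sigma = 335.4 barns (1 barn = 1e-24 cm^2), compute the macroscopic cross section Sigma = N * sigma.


Sigma = N * sigma_barns * 1e-24
Sigma = 6.9703e+22 * 335.4 * 1e-24
Sigma = 23.378 /cm

23.378


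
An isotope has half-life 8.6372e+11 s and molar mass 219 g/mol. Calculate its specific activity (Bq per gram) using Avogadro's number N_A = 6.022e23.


lambda = ln(2) / t_half = ln(2) / 8.6372e+11 = 8.025138e-13 /s
SA = lambda * N_A / M
SA = 8.025138e-13 * 6.022e23 / 219
SA = 2.2067e+09 Bq/g

2.2067e+09


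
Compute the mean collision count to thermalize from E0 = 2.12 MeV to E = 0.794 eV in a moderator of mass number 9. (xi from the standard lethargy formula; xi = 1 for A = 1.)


xi = 1 + (A-1)^2/(2A)*ln((A-1)/(A+1)) = 0.2066007 (for A = 9)
n = ln(E0/E) / xi
n = ln(2.12e6 / 0.794) / 0.2066007
n = ln(2.670025e+06) / 0.2066007 = 71.624

71.624


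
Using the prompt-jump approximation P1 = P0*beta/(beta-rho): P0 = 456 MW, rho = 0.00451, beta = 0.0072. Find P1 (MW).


P1/P0 = beta / (beta - rho)
P1/P0 = 0.0072 / (0.0072 - 0.00451) = 2.676580
P1 = 456 * 2.676580 = 1220.5 MW

1220.5


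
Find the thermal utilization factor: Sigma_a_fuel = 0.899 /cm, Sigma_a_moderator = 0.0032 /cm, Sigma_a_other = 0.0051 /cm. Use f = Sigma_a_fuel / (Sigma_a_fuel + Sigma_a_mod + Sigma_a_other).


f = Sigma_a_fuel / (Sigma_a_fuel + Sigma_a_mod + Sigma_a_other)
f = 0.899 / (0.899 + 0.0032 + 0.0051)
f = 0.99085

0.99085


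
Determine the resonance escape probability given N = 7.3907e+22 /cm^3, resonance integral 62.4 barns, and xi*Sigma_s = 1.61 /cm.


p = exp(-N * I * 1e-24 / (xi*Sigma_s))
p = exp(-7.3907e+22 * 62.4 * 1e-24 / 1.61)
p = 0.057013

0.057013


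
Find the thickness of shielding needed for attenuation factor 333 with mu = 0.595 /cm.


x = ln(factor) / mu
x = ln(333) / 0.595
x = 9.7616 cm

9.7616


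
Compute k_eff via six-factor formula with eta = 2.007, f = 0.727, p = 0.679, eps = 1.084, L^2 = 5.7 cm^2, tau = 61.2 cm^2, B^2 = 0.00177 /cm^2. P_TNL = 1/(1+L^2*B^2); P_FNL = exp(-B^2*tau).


k_inf = eta*f*p*eps = 2.007*0.727*0.679*1.084 = 1.073942
P_TNL = 1/(1 + L^2*B^2) = 1/(1 + 5.7*0.00177) = 0.9900118
P_FNL = exp(-B^2*tau) = exp(-0.00177*61.2) = 0.8973368
k_eff = k_inf * P_TNL * P_FNL = 1.073942 * 0.9900118 * 0.8973368
k_eff = 0.95406

0.95406


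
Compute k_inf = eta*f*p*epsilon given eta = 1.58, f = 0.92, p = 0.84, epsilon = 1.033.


k_inf = eta * f * p * epsilon
k_inf = 1.58 * 0.92 * 0.84 * 1.033
k_inf = 1.2613

1.2613


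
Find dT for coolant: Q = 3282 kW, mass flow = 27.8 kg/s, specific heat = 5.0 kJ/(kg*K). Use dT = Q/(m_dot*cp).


dT = Q / (m_dot * cp)
dT = 3282 / (27.8 * 5.0)
dT = 23.612 C

23.612


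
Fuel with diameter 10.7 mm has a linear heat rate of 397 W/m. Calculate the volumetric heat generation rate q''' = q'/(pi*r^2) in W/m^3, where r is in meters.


r = D / 2 / 1000 = 10.7 / 2 / 1000 = 0.00535 m
q''' = q' / (pi * r^2)
q''' = 397 / (pi * 0.00535^2)
q''' = 4.4150e+06 W/m^3

4.4150e+06


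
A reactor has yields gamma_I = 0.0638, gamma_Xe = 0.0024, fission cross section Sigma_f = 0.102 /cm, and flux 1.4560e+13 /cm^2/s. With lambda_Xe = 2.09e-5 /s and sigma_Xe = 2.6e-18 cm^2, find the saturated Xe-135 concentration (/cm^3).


Xe_eq = (gamma_I + gamma_Xe) * Sigma_f * phi / (lambda_Xe + sigma_Xe * phi)
Numerator = (0.0638 + 0.0024) * 0.102 * 1.4560e+13 = 9.831494e+10
Denominator = 2.09e-5 + 2.6e-18 * 1.4560e+13 = 5.875600e-05
Xe_eq = 9.831494e+10 / 5.875600e-05 = 1.6733e+15 /cm^3

1.6733e+15


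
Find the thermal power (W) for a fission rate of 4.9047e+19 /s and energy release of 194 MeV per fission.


P = fission_rate * E_MeV * 1.602e-13
P = 4.9047e+19 * 194 * 1.602e-13
P = 1.5243e+09 W

1.5243e+09


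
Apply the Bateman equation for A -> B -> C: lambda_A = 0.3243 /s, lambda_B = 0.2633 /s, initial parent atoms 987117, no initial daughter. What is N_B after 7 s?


N_B(t) = lambda_A * N_A0 / (lambda_B - lambda_A) * [exp(-lambda_A*t) - exp(-lambda_B*t)]
exp(-0.3243*7) = 0.1033018; exp(-0.2633*7) = 0.1583259
N_B = 0.3243 * 987117 / (0.2633 - 0.3243) * (0.1033018 - 0.1583259)
N_B = 288761

288761


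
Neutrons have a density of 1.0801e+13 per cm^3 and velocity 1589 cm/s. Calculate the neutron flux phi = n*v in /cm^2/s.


phi = n * v
phi = 1.0801e+13 * 1589
phi = 1.7163e+16 /cm^2/s

1.7163e+16


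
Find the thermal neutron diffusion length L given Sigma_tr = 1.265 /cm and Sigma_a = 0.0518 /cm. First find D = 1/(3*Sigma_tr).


D = 1 / (3 * Sigma_tr) = 1 / (3 * 1.265) = 0.2635046 cm
L = sqrt(D / Sigma_a)
L = sqrt(0.2635046 / 0.0518)
L = 2.2554 cm

2.2554


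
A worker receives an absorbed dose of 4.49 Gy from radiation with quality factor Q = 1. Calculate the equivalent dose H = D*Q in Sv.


H = D * Q
H = 4.49 * 1
H = 4.4900 Sv

4.4900


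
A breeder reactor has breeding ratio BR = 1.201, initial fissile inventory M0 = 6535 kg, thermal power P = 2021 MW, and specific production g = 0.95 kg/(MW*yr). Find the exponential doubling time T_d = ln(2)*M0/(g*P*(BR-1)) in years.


Breeding gain G = BR - 1 = 1.201 - 1 = 0.201
Fissile production rate = g * P * G = 0.95 * 2021 * 0.201 = 385.90995 kg/yr
T_d = ln(2) * M0 / (g * P * G)
T_d = ln(2) * 6535 / 385.90995 = 11.738 yr

11.738


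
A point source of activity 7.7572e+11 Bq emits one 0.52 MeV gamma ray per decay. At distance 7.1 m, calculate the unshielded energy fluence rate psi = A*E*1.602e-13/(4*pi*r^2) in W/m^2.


psi = A * E * 1.602e-13 / (4*pi*r^2)
psi = 7.7572e+11 * 0.52 * 1.602e-13 / (4*pi*7.1^2)
psi = 1.0201e-04 W/m^2

1.0201e-04


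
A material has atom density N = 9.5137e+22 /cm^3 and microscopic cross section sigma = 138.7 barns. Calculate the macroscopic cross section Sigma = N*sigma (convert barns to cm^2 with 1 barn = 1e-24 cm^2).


Sigma = N * sigma_barns * 1e-24
Sigma = 9.5137e+22 * 138.7 * 1e-24
Sigma = 13.196 /cm

13.196


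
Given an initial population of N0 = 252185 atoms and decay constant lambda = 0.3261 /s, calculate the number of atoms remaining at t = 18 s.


N = N0 * exp(-lambda * t)
N = 252185 * exp(-0.3261 * 18)
N = 712.03

712.03


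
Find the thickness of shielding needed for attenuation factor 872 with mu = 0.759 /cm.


x = ln(factor) / mu
x = ln(872) / 0.759
x = 8.9207 cm

8.9207


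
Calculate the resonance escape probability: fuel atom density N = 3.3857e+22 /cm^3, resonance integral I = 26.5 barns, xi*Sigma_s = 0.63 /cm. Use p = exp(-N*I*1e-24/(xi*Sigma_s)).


p = exp(-N * I * 1e-24 / (xi*Sigma_s))
p = exp(-3.3857e+22 * 26.5 * 1e-24 / 0.63)
p = 0.24071

0.24071


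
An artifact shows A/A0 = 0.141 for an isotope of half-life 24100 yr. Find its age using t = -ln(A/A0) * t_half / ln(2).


lambda = ln(2) / t_half = ln(2) / 24100 = 2.876129e-05 /yr
t = -ln(A/A0) / lambda
t = -ln(0.141) / 2.876129e-05
t = 68112 yr

68112


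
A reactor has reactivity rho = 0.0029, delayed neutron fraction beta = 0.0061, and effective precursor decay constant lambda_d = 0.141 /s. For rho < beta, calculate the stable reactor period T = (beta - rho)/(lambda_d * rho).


T = (beta - rho) / (lambda_d * rho)
T = (0.0061 - 0.0029) / (0.141 * 0.0029)
T = 7.8259 s

7.8259


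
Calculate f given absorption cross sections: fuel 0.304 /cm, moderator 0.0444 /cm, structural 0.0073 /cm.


f = Sigma_a_fuel / (Sigma_a_fuel + Sigma_a_mod + Sigma_a_other)
f = 0.304 / (0.304 + 0.0444 + 0.0073)
f = 0.85465

0.85465


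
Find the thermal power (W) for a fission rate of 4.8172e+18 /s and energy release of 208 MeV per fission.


P = fission_rate * E_MeV * 1.602e-13
P = 4.8172e+18 * 208 * 1.602e-13
P = 1.6052e+08 W

1.6052e+08


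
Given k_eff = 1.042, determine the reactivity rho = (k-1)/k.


rho = (k_eff - 1) / k_eff
rho = (1.042 - 1) / 1.042
rho = 0.040307

0.040307


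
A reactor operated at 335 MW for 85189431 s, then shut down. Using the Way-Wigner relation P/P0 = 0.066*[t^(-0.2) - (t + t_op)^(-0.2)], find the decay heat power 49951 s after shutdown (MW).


P/P0 = 0.066 * [t^(-0.2) - (t + t_op)^(-0.2)]
P/P0 = 0.066 * [49951^(-0.2) - (49951 + 85189431)^(-0.2)]
P/P0 = 0.066 * [0.1148924 - 0.02593415] = 0.005871245
P = 335 * 0.005871245 = 1.9669 MW

1.9669


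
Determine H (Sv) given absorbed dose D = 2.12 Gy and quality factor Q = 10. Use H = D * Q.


H = D * Q
H = 2.12 * 10
H = 21.200 Sv

21.200


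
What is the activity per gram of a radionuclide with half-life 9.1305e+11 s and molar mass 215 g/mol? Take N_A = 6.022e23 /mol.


lambda = ln(2) / t_half = ln(2) / 9.1305e+11 = 7.591558e-13 /s
SA = lambda * N_A / M
SA = 7.591558e-13 * 6.022e23 / 215
SA = 2.1263e+09 Bq/g

2.1263e+09


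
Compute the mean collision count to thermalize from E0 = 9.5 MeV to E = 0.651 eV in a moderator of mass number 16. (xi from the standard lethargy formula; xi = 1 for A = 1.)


xi = 1 + (A-1)^2/(2A)*ln((A-1)/(A+1)) = 0.1199467 (for A = 16)
n = ln(E0/E) / xi
n = ln(9.5e6 / 0.651) / 0.1199467
n = ln(1.459293e+07) / 0.1199467 = 137.53

137.53


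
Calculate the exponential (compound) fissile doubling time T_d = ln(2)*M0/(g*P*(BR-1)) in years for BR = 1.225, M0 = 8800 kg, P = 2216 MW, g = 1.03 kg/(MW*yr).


Breeding gain G = BR - 1 = 1.225 - 1 = 0.225
Fissile production rate = g * P * G = 1.03 * 2216 * 0.225 = 513.558 kg/yr
T_d = ln(2) * M0 / (g * P * G)
T_d = ln(2) * 8800 / 513.558 = 11.877 yr

11.877


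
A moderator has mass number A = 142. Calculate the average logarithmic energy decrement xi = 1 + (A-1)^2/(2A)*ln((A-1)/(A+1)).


xi = 1 + (A-1)^2/(2A) * ln((A-1)/(A+1))
xi = 1 + (142-1)^2/(2*142) * ln((142-1)/(142 +1))
xi = 0.014019

0.014019


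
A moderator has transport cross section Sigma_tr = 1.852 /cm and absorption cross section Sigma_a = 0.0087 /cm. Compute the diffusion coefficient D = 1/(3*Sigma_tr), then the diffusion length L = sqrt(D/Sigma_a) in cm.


D = 1 / (3 * Sigma_tr) = 1 / (3 * 1.852) = 0.1799856 cm
L = sqrt(D / Sigma_a)
L = sqrt(0.1799856 / 0.0087)
L = 4.5484 cm

4.5484


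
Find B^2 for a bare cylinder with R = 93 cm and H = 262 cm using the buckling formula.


B^2 = (2.405/R)^2 + (pi/H)^2
B^2 = (2.405/93)^2 + (pi/262)^2
B^2 = 8.1253e-04 /cm^2

8.1253e-04


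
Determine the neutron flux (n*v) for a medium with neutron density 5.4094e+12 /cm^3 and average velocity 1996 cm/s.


phi = n * v
phi = 5.4094e+12 * 1996
phi = 1.0797e+16 /cm^2/s

1.0797e+16


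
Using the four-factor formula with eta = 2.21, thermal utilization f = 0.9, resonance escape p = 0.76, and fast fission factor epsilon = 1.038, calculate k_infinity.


k_inf = eta * f * p * epsilon
k_inf = 2.21 * 0.9 * 0.76 * 1.038
k_inf = 1.5691

1.5691


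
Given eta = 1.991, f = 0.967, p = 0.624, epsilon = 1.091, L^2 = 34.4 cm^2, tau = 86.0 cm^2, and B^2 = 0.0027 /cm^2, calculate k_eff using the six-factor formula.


k_inf = eta*f*p*eps = 1.991*0.967*0.624*1.091 = 1.310711
P_TNL = 1/(1 + L^2*B^2) = 1/(1 + 34.4*0.0027) = 0.9150135
P_FNL = exp(-B^2*tau) = exp(-0.0027*86.0) = 0.7927875
k_eff = k_inf * P_TNL * P_FNL = 1.310711 * 0.9150135 * 0.7927875
k_eff = 0.95080

0.95080


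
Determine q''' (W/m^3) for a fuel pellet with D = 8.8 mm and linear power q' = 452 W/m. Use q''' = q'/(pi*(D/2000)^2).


r = D / 2 / 1000 = 8.8 / 2 / 1000 = 0.0044 m
q''' = q' / (pi * r^2)
q''' = 452 / (pi * 0.0044^2)
q''' = 7.4316e+06 W/m^3

7.4316e+06


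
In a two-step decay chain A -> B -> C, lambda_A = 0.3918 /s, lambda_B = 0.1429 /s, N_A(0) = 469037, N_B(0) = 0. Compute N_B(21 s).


N_B(t) = lambda_A * N_A0 / (lambda_B - lambda_A) * [exp(-lambda_A*t) - exp(-lambda_B*t)]
exp(-0.3918*21) = 2.671234e-04; exp(-0.1429*21) = 0.04974228
N_B = 0.3918 * 469037 / (0.1429 - 0.3918) * (2.671234e-04 - 0.04974228)
N_B = 36529

36529


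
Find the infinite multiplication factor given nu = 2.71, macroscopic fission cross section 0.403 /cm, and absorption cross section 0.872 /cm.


k_inf = nu * Sigma_f / Sigma_a
k_inf = 2.71 * 0.403 / 0.872
k_inf = 1.2524

1.2524


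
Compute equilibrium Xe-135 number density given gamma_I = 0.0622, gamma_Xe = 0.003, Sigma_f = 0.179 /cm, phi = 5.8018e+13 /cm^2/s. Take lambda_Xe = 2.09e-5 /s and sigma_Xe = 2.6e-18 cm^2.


Xe_eq = (gamma_I + gamma_Xe) * Sigma_f * phi / (lambda_Xe + sigma_Xe * phi)
Numerator = (0.0622 + 0.003) * 0.179 * 5.8018e+13 = 6.771165e+11
Denominator = 2.09e-5 + 2.6e-18 * 5.8018e+13 = 1.717468e-04
Xe_eq = 6.771165e+11 / 1.717468e-04 = 3.9425e+15 /cm^3

3.9425e+15


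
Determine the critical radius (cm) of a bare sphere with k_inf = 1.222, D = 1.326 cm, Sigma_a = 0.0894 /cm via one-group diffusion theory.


L^2 = D / Sigma_a = 1.326 / 0.0894 = 14.83221 cm^2
B_m^2 = (k_inf - 1) / L^2 = (1.222 - 1) / 14.83221 = 0.01496743 /cm^2
For a bare sphere: B_g = pi/R, so R_c = pi / sqrt(B_m^2)
R_c = pi / sqrt(0.01496743) = 25.679 cm

25.679


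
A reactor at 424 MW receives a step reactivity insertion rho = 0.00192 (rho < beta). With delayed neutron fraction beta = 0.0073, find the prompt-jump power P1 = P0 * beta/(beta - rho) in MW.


P1/P0 = beta / (beta - rho)
P1/P0 = 0.0073 / (0.0073 - 0.00192) = 1.356877
P1 = 424 * 1.356877 = 575.32 MW

575.32


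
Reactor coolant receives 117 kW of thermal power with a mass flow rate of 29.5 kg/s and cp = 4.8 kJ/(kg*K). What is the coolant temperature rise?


dT = Q / (m_dot * cp)
dT = 117 / (29.5 * 4.8)
dT = 0.82627 C

0.82627


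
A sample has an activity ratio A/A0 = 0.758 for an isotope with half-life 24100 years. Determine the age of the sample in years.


lambda = ln(2) / t_half = ln(2) / 24100 = 2.876129e-05 /yr
t = -ln(A/A0) / lambda
t = -ln(0.758) / 2.876129e-05
t = 9633.5 yr

9633.5


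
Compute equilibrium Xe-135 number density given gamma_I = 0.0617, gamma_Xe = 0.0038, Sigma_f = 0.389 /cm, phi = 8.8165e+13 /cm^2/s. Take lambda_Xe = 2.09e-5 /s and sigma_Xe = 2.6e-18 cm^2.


Xe_eq = (gamma_I + gamma_Xe) * Sigma_f * phi / (lambda_Xe + sigma_Xe * phi)
Numerator = (0.0617 + 0.0038) * 0.389 * 8.8165e+13 = 2.246400e+12
Denominator = 2.09e-5 + 2.6e-18 * 8.8165e+13 = 2.501290e-04
Xe_eq = 2.246400e+12 / 2.501290e-04 = 8.9810e+15 /cm^3

8.9810e+15


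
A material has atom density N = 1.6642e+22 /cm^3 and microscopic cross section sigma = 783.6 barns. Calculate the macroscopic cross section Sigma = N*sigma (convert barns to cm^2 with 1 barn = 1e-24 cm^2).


Sigma = N * sigma_barns * 1e-24
Sigma = 1.6642e+22 * 783.6 * 1e-24
Sigma = 13.041 /cm

13.041


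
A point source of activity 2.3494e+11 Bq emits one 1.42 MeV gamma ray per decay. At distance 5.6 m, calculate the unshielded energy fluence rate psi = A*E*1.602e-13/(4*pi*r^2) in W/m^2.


psi = A * E * 1.602e-13 / (4*pi*r^2)
psi = 2.3494e+11 * 1.42 * 1.602e-13 / (4*pi*5.6^2)
psi = 1.3562e-04 W/m^2

1.3562e-04


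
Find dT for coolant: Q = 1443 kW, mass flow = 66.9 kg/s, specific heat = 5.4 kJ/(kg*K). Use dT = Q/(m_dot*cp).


dT = Q / (m_dot * cp)
dT = 1443 / (66.9 * 5.4)
dT = 3.9944 C

3.9944


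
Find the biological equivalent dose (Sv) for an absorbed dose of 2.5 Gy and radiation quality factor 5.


H = D * Q
H = 2.5 * 5
H = 12.500 Sv

12.500


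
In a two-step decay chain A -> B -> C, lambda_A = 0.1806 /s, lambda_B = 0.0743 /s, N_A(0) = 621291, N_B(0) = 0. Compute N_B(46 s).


N_B(t) = lambda_A * N_A0 / (lambda_B - lambda_A) * [exp(-lambda_A*t) - exp(-lambda_B*t)]
exp(-0.1806*46) = 2.466353e-04; exp(-0.0743*46) = 0.03278448
N_B = 0.1806 * 621291 / (0.0743 - 0.1806) * (2.466353e-04 - 0.03278448)
N_B = 34345

34345


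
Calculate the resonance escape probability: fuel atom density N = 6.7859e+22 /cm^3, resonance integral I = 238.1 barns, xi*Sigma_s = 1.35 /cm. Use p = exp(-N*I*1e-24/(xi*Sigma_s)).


p = exp(-N * I * 1e-24 / (xi*Sigma_s))
p = exp(-6.7859e+22 * 238.1 * 1e-24 / 1.35)
p = 6.3420e-06

6.3420e-06


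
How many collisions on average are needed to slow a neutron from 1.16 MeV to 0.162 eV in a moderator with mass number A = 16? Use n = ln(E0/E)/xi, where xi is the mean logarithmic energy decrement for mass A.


xi = 1 + (A-1)^2/(2A)*ln((A-1)/(A+1)) = 0.1199467 (for A = 16)
n = ln(E0/E) / xi
n = ln(1.16e6 / 0.162) / 0.1199467
n = ln(7.160494e+06) / 0.1199467 = 131.59

131.59


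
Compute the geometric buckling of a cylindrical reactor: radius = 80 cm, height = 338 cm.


B^2 = (2.405/R)^2 + (pi/H)^2
B^2 = (2.405/80)^2 + (pi/338)^2
B^2 = 9.9014e-04 /cm^2

9.9014e-04


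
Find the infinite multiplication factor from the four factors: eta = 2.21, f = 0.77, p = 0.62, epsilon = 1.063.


k_inf = eta * f * p * epsilon
k_inf = 2.21 * 0.77 * 0.62 * 1.063
k_inf = 1.1215

1.1215


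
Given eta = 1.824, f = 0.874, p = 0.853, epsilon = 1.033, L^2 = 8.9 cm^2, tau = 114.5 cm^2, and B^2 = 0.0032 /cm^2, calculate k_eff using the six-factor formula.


k_inf = eta*f*p*eps = 1.824*0.874*0.853*1.033 = 1.404707
P_TNL = 1/(1 + L^2*B^2) = 1/(1 + 8.9*0.0032) = 0.9723086
P_FNL = exp(-B^2*tau) = exp(-0.0032*114.5) = 0.6932255
k_eff = k_inf * P_TNL * P_FNL = 1.404707 * 0.9723086 * 0.6932255
k_eff = 0.94681

0.94681


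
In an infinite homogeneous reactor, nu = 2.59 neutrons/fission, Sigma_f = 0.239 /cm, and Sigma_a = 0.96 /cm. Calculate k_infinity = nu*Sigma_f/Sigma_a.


k_inf = nu * Sigma_f / Sigma_a
k_inf = 2.59 * 0.239 / 0.96
k_inf = 0.64480

0.64480


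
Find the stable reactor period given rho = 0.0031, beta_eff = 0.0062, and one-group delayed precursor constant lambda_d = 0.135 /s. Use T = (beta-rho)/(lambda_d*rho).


T = (beta - rho) / (lambda_d * rho)
T = (0.0062 - 0.0031) / (0.135 * 0.0031)
T = 7.4074 s

7.4074


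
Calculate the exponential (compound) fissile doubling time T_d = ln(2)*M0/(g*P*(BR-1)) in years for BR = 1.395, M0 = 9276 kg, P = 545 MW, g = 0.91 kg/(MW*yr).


Breeding gain G = BR - 1 = 1.395 - 1 = 0.395
Fissile production rate = g * P * G = 0.91 * 545 * 0.395 = 195.90025 kg/yr
T_d = ln(2) * M0 / (g * P * G)
T_d = ln(2) * 9276 / 195.90025 = 32.821 yr

32.821


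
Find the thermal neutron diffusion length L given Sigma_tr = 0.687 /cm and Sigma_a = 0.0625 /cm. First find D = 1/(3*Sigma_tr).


D = 1 / (3 * Sigma_tr) = 1 / (3 * 0.687) = 0.4852014 cm
L = sqrt(D / Sigma_a)
L = sqrt(0.4852014 / 0.0625)
L = 2.7863 cm

2.7863


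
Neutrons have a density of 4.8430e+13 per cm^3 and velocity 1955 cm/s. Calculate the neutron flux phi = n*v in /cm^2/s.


phi = n * v
phi = 4.8430e+13 * 1955
phi = 9.4681e+16 /cm^2/s

9.4681e+16


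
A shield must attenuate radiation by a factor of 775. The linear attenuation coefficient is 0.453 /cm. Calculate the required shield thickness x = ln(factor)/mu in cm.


x = ln(factor) / mu
x = ln(775) / 0.453
x = 14.686 cm

14.686


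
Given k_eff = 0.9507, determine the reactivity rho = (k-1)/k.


rho = (k_eff - 1) / k_eff
rho = (0.9507 - 1) / 0.9507
rho = -0.051857

-0.051857


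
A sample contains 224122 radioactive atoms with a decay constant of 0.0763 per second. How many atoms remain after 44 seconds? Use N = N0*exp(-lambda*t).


N = N0 * exp(-lambda * t)
N = 224122 * exp(-0.0763 * 44)
N = 7806.8

7806.8
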